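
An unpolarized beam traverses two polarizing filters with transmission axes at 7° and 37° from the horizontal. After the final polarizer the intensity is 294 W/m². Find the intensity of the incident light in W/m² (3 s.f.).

I₀ ≈ 784 W/m²

Unpolarized light through the first polarizer → I₁ = ½ I₀, now polarized at 7°.
I₂ = I₁ cos²(37° − 7°) = 0.5 I₀ · cos²(30°) = 0.375 I₀.
So 294 W/m² = 0.375 I₀, giving I₀ = 294/0.375 = 784 W/m².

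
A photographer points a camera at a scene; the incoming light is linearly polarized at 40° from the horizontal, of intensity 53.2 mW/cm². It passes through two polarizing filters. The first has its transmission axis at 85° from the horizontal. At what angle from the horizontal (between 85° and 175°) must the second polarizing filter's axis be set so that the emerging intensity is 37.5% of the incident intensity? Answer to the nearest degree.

θ ≈ 115°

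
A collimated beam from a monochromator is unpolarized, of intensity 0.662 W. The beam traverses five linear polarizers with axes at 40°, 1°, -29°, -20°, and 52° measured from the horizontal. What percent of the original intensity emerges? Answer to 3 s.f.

≈ 2.11%

Unpolarized light through the first polarizer → I₁ = 0.662 W/2 = 0.331 W, polarized at 40°.
I₂ = I₁ · cos²(39°) = 0.331 · 0.604 = 0.1999 W.
I₃ = I₂ · cos²(30°) = 0.1999 · 0.75 = 0.1499 W.
I₄ = I₃ · cos²(9°) = 0.1499 · 0.9755 = 0.1463 W.
I₅ = I₄ · cos²(72°) = 0.1463 · 0.09549 = 0.01397 W.
That is 2.11% of the incident intensity.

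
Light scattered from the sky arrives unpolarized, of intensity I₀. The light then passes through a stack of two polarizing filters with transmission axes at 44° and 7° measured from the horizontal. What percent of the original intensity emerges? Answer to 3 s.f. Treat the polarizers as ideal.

≈ 31.9%

Unpolarized light through the first polarizer → I₁ = ½ I₀, now polarized at 44°.
I₂ = I₁ cos²(7° − 44°) = 0.5 I₀ · cos²(37°) = 0.3189 I₀.
That is 31.89% of the incident intensity.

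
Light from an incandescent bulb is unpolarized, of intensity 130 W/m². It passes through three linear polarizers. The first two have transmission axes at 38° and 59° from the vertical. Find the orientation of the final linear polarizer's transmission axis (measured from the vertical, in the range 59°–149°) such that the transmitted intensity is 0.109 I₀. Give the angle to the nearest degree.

θ ≈ 119°

Unpolarized light through the first polarizer → I₁ = ½ I₀, now polarized at 38°.
I₂ = I₁ cos²(59° − 38°) = 0.5 I₀ · cos²(21°) = 0.4358 I₀.
Need I₃/I₀ = 0.109, so cos²(θ − 59°) = 0.109 / 0.4358 = 0.2501.
θ − 59° = arccos(√0.2501) = 60.0°, giving θ ≈ 59 + 60.0 = 119.0°.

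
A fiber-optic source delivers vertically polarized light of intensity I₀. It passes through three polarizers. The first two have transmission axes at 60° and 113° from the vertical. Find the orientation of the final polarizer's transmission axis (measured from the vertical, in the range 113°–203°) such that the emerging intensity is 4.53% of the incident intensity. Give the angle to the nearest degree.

θ ≈ 158°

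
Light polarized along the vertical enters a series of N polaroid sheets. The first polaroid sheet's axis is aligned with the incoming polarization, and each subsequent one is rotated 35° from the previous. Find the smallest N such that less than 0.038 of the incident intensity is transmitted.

First polarizer is aligned with the polarization: full transmission.
Each further stage multiplies by cos²(35°) = 0.671.
After N polarizers: T = 0.671^(N−1). Require T < 0.038 ⇒ N−1 > ln(0.038)/ln(0.671) = 8.20, so N−1 ≥ 9 and N = 10.
Check: N=10 gives T = 0.02758 < 0.038; N=9 gives T = 0.0411.

N = 10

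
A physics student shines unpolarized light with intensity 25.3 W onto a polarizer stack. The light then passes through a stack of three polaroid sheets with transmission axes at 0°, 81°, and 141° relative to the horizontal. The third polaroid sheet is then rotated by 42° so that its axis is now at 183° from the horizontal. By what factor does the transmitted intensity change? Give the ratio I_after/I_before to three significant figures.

I_new/I_old ≈ 0.173

Before rotation:
Unpolarized light through the first polarizer → I₁ = ½ I₀, now polarized at 0°.
I₂ = I₁ cos²(81° − 0°) = 0.5 I₀ · cos²(81°) = 0.01224 I₀.
I₃ = I₂ cos²(141° − 81°) = 0.01224 I₀ · cos²(60°) = 0.003059 I₀.
After rotation:
Unpolarized light through the first polarizer → I₁ = ½ I₀, now polarized at 0°.
I₂ = I₁ cos²(81° − 0°) = 0.5 I₀ · cos²(81°) = 0.01224 I₀.
Angle between axes 2 and 3: 78°. I₃ = 0.01224 I₀ · cos²(78°) = 0.0005289 I₀.
Ratio = 0.0005289 / 0.003059 = 0.1729.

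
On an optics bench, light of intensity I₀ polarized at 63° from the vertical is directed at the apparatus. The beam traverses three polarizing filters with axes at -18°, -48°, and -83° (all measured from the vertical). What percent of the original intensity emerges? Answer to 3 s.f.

≈ 1.23%

By Malus's law, I₁ = I₀ cos²(-18° − 63°) = I₀ cos²(81°) = 0.02447 I₀.
I₂ = I₁ cos²(-48° + 18°) = 0.02447 I₀ · cos²(30°) = 0.01835 I₀.
I₃ = I₂ cos²(-83° + 48°) = 0.01835 I₀ · cos²(35°) = 0.01232 I₀.
That is 1.232% of the incident intensity.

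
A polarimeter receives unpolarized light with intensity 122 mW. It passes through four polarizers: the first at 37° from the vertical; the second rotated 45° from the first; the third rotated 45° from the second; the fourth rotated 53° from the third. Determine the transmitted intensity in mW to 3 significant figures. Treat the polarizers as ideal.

I ≈ 5.52 mW

Unpolarized light through the first polarizer → I₁ = 122 mW/2 = 61 mW, polarized at 37°.
I₂ = I₁ · cos²(45°) = 61 · 0.5 = 30.5 mW.
I₃ = I₂ · cos²(45°) = 30.5 · 0.5 = 15.25 mW.
I₄ = I₃ · cos²(53°) = 15.25 · 0.3622 = 5.523 mW.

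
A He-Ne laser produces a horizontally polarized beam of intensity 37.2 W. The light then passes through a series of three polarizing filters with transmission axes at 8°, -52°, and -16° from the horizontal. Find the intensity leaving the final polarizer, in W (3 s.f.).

I ≈ 5.97 W

I₁ = 37.2 W · cos²(8°) = 36.48 W.
I₂ = I₁ · cos²(60°) = 36.48 · 0.25 = 9.12 W.
I₃ = I₂ · cos²(36°) = 9.12 · 0.6545 = 5.969 W.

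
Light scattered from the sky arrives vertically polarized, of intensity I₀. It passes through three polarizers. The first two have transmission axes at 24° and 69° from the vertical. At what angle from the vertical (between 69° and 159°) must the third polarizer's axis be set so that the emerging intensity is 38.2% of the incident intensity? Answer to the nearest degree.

I₁ = I₀ cos²(24° − 0°) = I₀ cos²(24°) = 0.8346 I₀.
I₂ = I₁ cos²(69° − 24°) = 0.8346 I₀ · cos²(45°) = 0.4173 I₀.
Need I₃/I₀ = 0.382, so cos²(θ − 69°) = 0.382 / 0.4173 = 0.9154.
θ − 69° = arccos(√0.9154) = 16.9°, giving θ ≈ 69 + 16.9 = 85.9°.

θ ≈ 86°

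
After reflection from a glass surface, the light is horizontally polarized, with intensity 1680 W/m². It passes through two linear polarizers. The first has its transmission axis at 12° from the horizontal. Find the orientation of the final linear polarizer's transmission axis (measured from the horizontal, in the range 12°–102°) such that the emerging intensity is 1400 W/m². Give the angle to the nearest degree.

θ ≈ 33°

I₁ = I₀ cos²(12° − 0°) = I₀ cos²(12°) = 0.9568 I₀.
Target fraction: 1400 / 1680 W/m² = 0.8333 of I₀.
Need I₂/I₀ = 0.8333, so cos²(θ − 12°) = 0.8333 / 0.9568 = 0.871.
θ − 12° = arccos(√0.871) = 21.1°, giving θ ≈ 12 + 21.1 = 33.1°.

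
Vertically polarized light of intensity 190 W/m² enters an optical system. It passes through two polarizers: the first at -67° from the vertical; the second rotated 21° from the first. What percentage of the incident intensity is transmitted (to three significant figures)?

I₁ = 190 W/m² · cos²(67°) = 29.01 W/m².
I₂ = I₁ · cos²(21°) = 29.01 · 0.8716 = 25.28 W/m².
That is 13.31% of the incident intensity.

≈ 13.3%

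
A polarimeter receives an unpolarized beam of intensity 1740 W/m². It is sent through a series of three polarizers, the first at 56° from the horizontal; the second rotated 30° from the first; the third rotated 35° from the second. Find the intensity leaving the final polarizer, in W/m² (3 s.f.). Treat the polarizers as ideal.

I ≈ 438 W/m²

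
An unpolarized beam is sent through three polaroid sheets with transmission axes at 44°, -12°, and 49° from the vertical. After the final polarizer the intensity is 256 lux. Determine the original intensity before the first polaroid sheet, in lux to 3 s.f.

I₀ ≈ 6970 lux

Unpolarized light through the first polarizer → I₁ = ½ I₀, now polarized at 44°.
I₂ = I₁ cos²(-12° − 44°) = 0.5 I₀ · cos²(56°) = 0.1563 I₀.
I₃ = I₂ cos²(49° + 12°) = 0.1563 I₀ · cos²(61°) = 0.03675 I₀.
So 256 lux = 0.03675 I₀, giving I₀ = 256/0.03675 = 6966 lux.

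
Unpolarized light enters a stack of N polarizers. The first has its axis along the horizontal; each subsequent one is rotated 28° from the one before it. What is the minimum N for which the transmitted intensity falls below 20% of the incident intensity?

First polarizer halves the unpolarized light: factor 1/2.
Each further stage multiplies by cos²(28°) = 0.7796.
After N polarizers: T = 0.5·0.7796^(N−1). Require T < 0.20 ⇒ N−1 > ln(0.20/0.5)/ln(0.7796) = 3.68, so N−1 ≥ 4 and N = 5.
Check: N=5 gives T = 0.1847 < 0.20; N=4 gives T = 0.2369.

N = 5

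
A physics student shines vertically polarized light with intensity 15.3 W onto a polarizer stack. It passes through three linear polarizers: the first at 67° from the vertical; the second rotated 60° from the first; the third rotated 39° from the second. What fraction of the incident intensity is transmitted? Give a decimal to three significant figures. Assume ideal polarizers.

I/I₀ ≈ 0.0231

By Malus's law, I₁ = 15.3 W · cos²(67°) = 2.336 W.
I₂ = I₁ · cos²(60°) = 2.336 · 0.25 = 0.584 W.
I₃ = I₂ · cos²(39°) = 0.584 · 0.604 = 0.3527 W.
Transmitted fraction = 0.02305.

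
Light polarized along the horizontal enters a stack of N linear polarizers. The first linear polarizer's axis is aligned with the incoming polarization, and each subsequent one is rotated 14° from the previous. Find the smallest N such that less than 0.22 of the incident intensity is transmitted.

N = 27

First polarizer is aligned with the polarization: full transmission.
Each further stage multiplies by cos²(14°) = 0.9415.
After N polarizers: T = 0.9415^(N−1). Require T < 0.22 ⇒ N−1 > ln(0.22)/ln(0.9415) = 25.11, so N−1 ≥ 26 and N = 27.
Check: N=27 gives T = 0.2085 < 0.22; N=26 gives T = 0.2214.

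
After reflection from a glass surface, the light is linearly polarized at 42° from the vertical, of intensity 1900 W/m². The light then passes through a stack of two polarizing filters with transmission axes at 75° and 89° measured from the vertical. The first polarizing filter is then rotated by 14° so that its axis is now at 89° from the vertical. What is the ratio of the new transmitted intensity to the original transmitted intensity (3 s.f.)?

I_new/I_old ≈ 0.702

Before rotation:
By Malus's law, I₁ = I₀ cos²(75° − 42°) = I₀ cos²(33°) = 0.7034 I₀.
I₂ = I₁ cos²(89° − 75°) = 0.7034 I₀ · cos²(14°) = 0.6622 I₀.
After rotation:
I₁ = I₀ cos²(89° − 42°) = I₀ cos²(47°) = 0.4651 I₀.
I₂ = I₁ cos²(89° − 89°) = 0.4651 I₀ · cos²(0°) = 0.4651 I₀.
Ratio = 0.4651 / 0.6622 = 0.7024.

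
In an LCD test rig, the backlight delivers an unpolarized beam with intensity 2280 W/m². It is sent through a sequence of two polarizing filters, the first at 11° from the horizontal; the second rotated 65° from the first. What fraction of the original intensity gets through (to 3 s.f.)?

Unpolarized light through the first polarizer → I₁ = 2280 W/m²/2 = 1140 W/m², polarized at 11°.
I₂ = I₁ · cos²(65°) = 1140 · 0.1786 = 203.6 W/m².
Transmitted fraction = 0.0893.

I/I₀ ≈ 0.0893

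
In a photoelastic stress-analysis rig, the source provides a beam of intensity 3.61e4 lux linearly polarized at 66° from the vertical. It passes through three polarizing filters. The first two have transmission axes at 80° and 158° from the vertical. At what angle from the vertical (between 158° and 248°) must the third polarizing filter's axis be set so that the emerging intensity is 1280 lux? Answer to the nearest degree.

θ ≈ 179°

I₁ = I₀ cos²(80° − 66°) = I₀ cos²(14°) = 0.9415 I₀.
I₂ = I₁ cos²(158° − 80°) = 0.9415 I₀ · cos²(78°) = 0.0407 I₀.
Target fraction: 1280 / 3.61e4 lux = 0.03546 of I₀.
Need I₃/I₀ = 0.03546, so cos²(θ − 158°) = 0.03546 / 0.0407 = 0.8712.
θ − 158° = arccos(√0.8712) = 21.0°, giving θ ≈ 158 + 21.0 = 179.0°.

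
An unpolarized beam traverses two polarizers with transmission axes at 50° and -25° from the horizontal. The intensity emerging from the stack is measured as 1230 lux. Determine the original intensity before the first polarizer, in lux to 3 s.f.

I₀ ≈ 3.67e4 lux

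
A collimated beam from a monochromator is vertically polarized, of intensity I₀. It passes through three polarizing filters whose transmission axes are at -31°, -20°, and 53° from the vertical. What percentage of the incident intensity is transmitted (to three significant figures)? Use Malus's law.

By Malus's law, I₁ = I₀ cos²(-31° − 0°) = I₀ cos²(31°) = 0.7347 I₀.
I₂ = I₁ cos²(-20° + 31°) = 0.7347 I₀ · cos²(11°) = 0.708 I₀.
I₃ = I₂ cos²(53° + 20°) = 0.708 I₀ · cos²(73°) = 0.06052 I₀.
That is 6.052% of the incident intensity.

≈ 6.05%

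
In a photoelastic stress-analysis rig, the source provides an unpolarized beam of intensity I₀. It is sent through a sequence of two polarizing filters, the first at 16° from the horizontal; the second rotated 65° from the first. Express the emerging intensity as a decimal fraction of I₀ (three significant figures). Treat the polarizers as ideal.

Unpolarized light through the first polarizer → I₁ = ½ I₀, now polarized at 16°.
I₂ = I₁ cos²(65°) = 0.5 · 0.1786 I₀ = 0.0893 I₀.
Transmitted fraction = 0.0893.

≈ 0.0893 I₀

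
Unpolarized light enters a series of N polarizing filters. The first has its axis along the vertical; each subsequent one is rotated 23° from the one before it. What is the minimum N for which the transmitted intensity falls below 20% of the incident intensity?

First polarizer halves the unpolarized light: factor 1/2.
Each further stage multiplies by cos²(23°) = 0.8473.
After N polarizers: T = 0.5·0.8473^(N−1). Require T < 0.20 ⇒ N−1 > ln(0.20/0.5)/ln(0.8473) = 5.53, so N−1 ≥ 6 and N = 7.
Check: N=7 gives T = 0.185 < 0.20; N=6 gives T = 0.2184.

N = 7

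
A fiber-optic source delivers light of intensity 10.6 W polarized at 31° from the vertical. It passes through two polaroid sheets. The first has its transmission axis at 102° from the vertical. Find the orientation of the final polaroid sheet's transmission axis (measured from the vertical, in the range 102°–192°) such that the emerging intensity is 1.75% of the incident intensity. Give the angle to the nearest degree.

I₁ = I₀ cos²(102° − 31°) = I₀ cos²(71°) = 0.106 I₀.
Need I₂/I₀ = 0.0175, so cos²(θ − 102°) = 0.0175 / 0.106 = 0.1651.
θ − 102° = arccos(√0.1651) = 66.0°, giving θ ≈ 102 + 66.0 = 168.0°.

θ ≈ 168°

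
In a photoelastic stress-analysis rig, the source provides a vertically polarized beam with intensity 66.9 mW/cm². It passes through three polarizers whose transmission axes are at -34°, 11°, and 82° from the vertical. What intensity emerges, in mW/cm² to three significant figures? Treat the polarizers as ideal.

I₁ = 66.9 mW/cm² · cos²(34°) = 45.98 mW/cm².
I₂ = I₁ · cos²(45°) = 45.98 · 0.5 = 22.99 mW/cm².
I₃ = I₂ · cos²(71°) = 22.99 · 0.106 = 2.437 mW/cm².

I ≈ 2.44 mW/cm²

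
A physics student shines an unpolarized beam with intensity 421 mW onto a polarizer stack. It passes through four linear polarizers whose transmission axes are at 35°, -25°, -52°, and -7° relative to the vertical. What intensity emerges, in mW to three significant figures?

I ≈ 20.9 mW

Unpolarized light through the first polarizer → I₁ = 421 mW/2 = 210.5 mW, polarized at 35°.
I₂ = I₁ · cos²(60°) = 210.5 · 0.25 = 52.63 mW.
I₃ = I₂ · cos²(27°) = 52.63 · 0.7939 = 41.78 mW.
I₄ = I₃ · cos²(45°) = 41.78 · 0.5 = 20.89 mW.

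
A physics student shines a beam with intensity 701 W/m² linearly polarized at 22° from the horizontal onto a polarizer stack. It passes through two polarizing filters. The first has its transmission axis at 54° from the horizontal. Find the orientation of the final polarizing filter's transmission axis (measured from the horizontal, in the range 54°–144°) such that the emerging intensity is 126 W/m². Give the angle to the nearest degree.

By Malus's law, I₁ = I₀ cos²(54° − 22°) = I₀ cos²(32°) = 0.7192 I₀.
Target fraction: 126 / 701 W/m² = 0.1797 of I₀.
Need I₂/I₀ = 0.1797, so cos²(θ − 54°) = 0.1797 / 0.7192 = 0.2499.
θ − 54° = arccos(√0.2499) = 60.0°, giving θ ≈ 54 + 60.0 = 114.0°.

θ ≈ 114°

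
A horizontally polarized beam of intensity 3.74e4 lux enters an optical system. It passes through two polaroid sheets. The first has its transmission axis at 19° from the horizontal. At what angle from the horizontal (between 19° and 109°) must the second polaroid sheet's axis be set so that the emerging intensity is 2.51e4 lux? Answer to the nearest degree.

θ ≈ 49°

By Malus's law, I₁ = I₀ cos²(19° − 0°) = I₀ cos²(19°) = 0.894 I₀.
Target fraction: 2.51e4 / 3.74e4 lux = 0.6711 of I₀.
Need I₂/I₀ = 0.6711, so cos²(θ − 19°) = 0.6711 / 0.894 = 0.7507.
θ − 19° = arccos(√0.7507) = 30.0°, giving θ ≈ 19 + 30.0 = 49.0°.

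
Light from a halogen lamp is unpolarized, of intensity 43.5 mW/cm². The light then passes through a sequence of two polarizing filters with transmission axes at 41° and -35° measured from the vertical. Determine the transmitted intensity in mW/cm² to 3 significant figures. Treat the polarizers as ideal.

Unpolarized light through the first polarizer → I₁ = 43.5 mW/cm²/2 = 21.75 mW/cm², polarized at 41°.
I₂ = I₁ · cos²(76°) = 21.75 · 0.05853 = 1.273 mW/cm².

I ≈ 1.27 mW/cm²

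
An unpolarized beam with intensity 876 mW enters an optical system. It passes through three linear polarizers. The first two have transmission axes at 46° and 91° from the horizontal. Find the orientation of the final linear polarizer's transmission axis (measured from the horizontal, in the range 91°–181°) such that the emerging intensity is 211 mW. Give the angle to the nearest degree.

θ ≈ 102°

Unpolarized light through the first polarizer → I₁ = ½ I₀, now polarized at 46°.
I₂ = I₁ cos²(91° − 46°) = 0.5 I₀ · cos²(45°) = 0.25 I₀.
Target fraction: 211 / 876 mW = 0.2409 of I₀.
Need I₃/I₀ = 0.2409, so cos²(θ − 91°) = 0.2409 / 0.25 = 0.9635.
θ − 91° = arccos(√0.9635) = 11.0°, giving θ ≈ 91 + 11.0 = 102.0°.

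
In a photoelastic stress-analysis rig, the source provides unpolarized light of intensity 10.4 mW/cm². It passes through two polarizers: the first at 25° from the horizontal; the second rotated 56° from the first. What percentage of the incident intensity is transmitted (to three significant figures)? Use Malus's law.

Unpolarized light through the first polarizer → I₁ = 10.4 mW/cm²/2 = 5.2 mW/cm², polarized at 25°.
I₂ = I₁ · cos²(56°) = 5.2 · 0.3127 = 1.626 mW/cm².
That is 15.63% of the incident intensity.

≈ 15.6%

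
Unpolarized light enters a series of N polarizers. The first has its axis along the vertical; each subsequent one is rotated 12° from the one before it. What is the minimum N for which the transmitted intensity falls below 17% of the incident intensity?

N = 26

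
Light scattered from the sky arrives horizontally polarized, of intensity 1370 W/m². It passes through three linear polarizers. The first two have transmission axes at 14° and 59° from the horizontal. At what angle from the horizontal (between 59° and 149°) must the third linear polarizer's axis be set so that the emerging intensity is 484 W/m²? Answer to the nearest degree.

By Malus's law, I₁ = I₀ cos²(14° − 0°) = I₀ cos²(14°) = 0.9415 I₀.
I₂ = I₁ cos²(59° − 14°) = 0.9415 I₀ · cos²(45°) = 0.4707 I₀.
Target fraction: 484 / 1370 W/m² = 0.3533 of I₀.
Need I₃/I₀ = 0.3533, so cos²(θ − 59°) = 0.3533 / 0.4707 = 0.7505.
θ − 59° = arccos(√0.7505) = 30.0°, giving θ ≈ 59 + 30.0 = 89.0°.

θ ≈ 89°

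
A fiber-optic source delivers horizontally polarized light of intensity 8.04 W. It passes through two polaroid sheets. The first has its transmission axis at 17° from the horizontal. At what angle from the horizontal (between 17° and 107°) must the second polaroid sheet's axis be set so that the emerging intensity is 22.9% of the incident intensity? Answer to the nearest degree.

I₁ = I₀ cos²(17° − 0°) = I₀ cos²(17°) = 0.9145 I₀.
Need I₂/I₀ = 0.229, so cos²(θ − 17°) = 0.229 / 0.9145 = 0.2504.
θ − 17° = arccos(√0.2504) = 60.0°, giving θ ≈ 17 + 60.0 = 77.0°.

θ ≈ 77°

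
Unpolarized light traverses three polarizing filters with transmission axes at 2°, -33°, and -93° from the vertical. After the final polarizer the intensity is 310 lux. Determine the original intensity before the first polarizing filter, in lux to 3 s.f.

Unpolarized light through the first polarizer → I₁ = ½ I₀, now polarized at 2°.
I₂ = I₁ cos²(-33° − 2°) = 0.5 I₀ · cos²(35°) = 0.3355 I₀.
I₃ = I₂ cos²(-93° + 33°) = 0.3355 I₀ · cos²(60°) = 0.08388 I₀.
So 310 lux = 0.08388 I₀, giving I₀ = 310/0.08388 = 3696 lux.

I₀ ≈ 3700 lux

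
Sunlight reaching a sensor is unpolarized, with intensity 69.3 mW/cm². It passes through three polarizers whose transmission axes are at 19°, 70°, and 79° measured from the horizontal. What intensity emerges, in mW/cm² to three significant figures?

Unpolarized light through the first polarizer → I₁ = 69.3 mW/cm²/2 = 34.65 mW/cm², polarized at 19°.
I₂ = I₁ · cos²(51°) = 34.65 · 0.396 = 13.72 mW/cm².
I₃ = I₂ · cos²(9°) = 13.72 · 0.9755 = 13.39 mW/cm².

I ≈ 13.4 mW/cm²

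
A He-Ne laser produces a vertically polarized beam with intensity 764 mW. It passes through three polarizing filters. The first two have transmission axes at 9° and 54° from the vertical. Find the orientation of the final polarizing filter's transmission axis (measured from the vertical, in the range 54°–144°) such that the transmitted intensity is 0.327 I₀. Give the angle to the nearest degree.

θ ≈ 89°

By Malus's law, I₁ = I₀ cos²(9° − 0°) = I₀ cos²(9°) = 0.9755 I₀.
I₂ = I₁ cos²(54° − 9°) = 0.9755 I₀ · cos²(45°) = 0.4878 I₀.
Need I₃/I₀ = 0.327, so cos²(θ − 54°) = 0.327 / 0.4878 = 0.6704.
θ − 54° = arccos(√0.6704) = 35.0°, giving θ ≈ 54 + 35.0 = 89.0°.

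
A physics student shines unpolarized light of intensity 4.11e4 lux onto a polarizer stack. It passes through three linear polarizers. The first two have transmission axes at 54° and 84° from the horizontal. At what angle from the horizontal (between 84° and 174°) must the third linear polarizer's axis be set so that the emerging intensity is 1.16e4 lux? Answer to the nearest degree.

θ ≈ 114°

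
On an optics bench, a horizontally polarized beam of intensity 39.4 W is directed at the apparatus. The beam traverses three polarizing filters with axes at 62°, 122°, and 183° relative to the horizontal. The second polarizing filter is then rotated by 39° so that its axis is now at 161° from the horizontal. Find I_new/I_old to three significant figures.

Before rotation:
By Malus's law, I₁ = I₀ cos²(62° − 0°) = I₀ cos²(62°) = 0.2204 I₀.
I₂ = I₁ cos²(122° − 62°) = 0.2204 I₀ · cos²(60°) = 0.0551 I₀.
I₃ = I₂ cos²(183° − 122°) = 0.0551 I₀ · cos²(61°) = 0.01295 I₀.
After rotation:
I₁ = I₀ cos²(62° − 0°) = I₀ cos²(62°) = 0.2204 I₀.
Angle between axes 1 and 2: 81°. I₂ = 0.2204 I₀ · cos²(81°) = 0.005394 I₀.
I₃ = I₂ cos²(183° − 161°) = 0.005394 I₀ · cos²(22°) = 0.004637 I₀.
Ratio = 0.004637 / 0.01295 = 0.358.

I_new/I_old ≈ 0.358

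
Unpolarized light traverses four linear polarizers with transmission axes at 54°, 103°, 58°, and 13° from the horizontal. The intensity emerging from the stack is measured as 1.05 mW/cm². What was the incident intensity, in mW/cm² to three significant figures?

I₀ ≈ 19.5 mW/cm²

Unpolarized light through the first polarizer → I₁ = ½ I₀, now polarized at 54°.
I₂ = I₁ cos²(103° − 54°) = 0.5 I₀ · cos²(49°) = 0.2152 I₀.
I₃ = I₂ cos²(58° − 103°) = 0.2152 I₀ · cos²(45°) = 0.1076 I₀.
I₄ = I₃ cos²(13° − 58°) = 0.1076 I₀ · cos²(45°) = 0.0538 I₀.
So 1.05 mW/cm² = 0.0538 I₀, giving I₀ = 1.05/0.0538 = 19.52 mW/cm².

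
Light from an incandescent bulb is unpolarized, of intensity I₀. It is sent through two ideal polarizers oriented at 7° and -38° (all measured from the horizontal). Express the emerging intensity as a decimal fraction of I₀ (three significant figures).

Unpolarized light through the first polarizer → I₁ = ½ I₀, now polarized at 7°.
I₂ = I₁ cos²(-38° − 7°) = 0.5 I₀ · cos²(45°) = 0.25 I₀.
Transmitted fraction = 0.25.

≈ 0.250 I₀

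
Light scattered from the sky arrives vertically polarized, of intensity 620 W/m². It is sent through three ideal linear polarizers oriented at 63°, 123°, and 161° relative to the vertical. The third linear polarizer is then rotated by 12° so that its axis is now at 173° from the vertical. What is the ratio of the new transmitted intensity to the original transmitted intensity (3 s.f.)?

I_new/I_old ≈ 0.665

Before rotation:
By Malus's law, I₁ = I₀ cos²(63° − 0°) = I₀ cos²(63°) = 0.2061 I₀.
I₂ = I₁ cos²(123° − 63°) = 0.2061 I₀ · cos²(60°) = 0.05153 I₀.
I₃ = I₂ cos²(161° − 123°) = 0.05153 I₀ · cos²(38°) = 0.032 I₀.
After rotation:
I₁ = I₀ cos²(63° − 0°) = I₀ cos²(63°) = 0.2061 I₀.
I₂ = I₁ cos²(123° − 63°) = 0.2061 I₀ · cos²(60°) = 0.05153 I₀.
I₃ = I₂ cos²(173° − 123°) = 0.05153 I₀ · cos²(50°) = 0.02129 I₀.
Ratio = 0.02129 / 0.032 = 0.6654.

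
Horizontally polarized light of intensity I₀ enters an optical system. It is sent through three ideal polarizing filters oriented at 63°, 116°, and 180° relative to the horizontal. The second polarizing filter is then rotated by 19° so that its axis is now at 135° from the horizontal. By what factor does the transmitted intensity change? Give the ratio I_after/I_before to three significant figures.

I_new/I_old ≈ 0.686

Before rotation:
I₁ = I₀ cos²(63° − 0°) = I₀ cos²(63°) = 0.2061 I₀.
I₂ = I₁ cos²(116° − 63°) = 0.2061 I₀ · cos²(53°) = 0.07465 I₀.
I₃ = I₂ cos²(180° − 116°) = 0.07465 I₀ · cos²(64°) = 0.01435 I₀.
After rotation:
I₁ = I₀ cos²(63° − 0°) = I₀ cos²(63°) = 0.2061 I₀.
I₂ = I₁ cos²(135° − 63°) = 0.2061 I₀ · cos²(72°) = 0.01968 I₀.
I₃ = I₂ cos²(180° − 135°) = 0.01968 I₀ · cos²(45°) = 0.009841 I₀.
Ratio = 0.009841 / 0.01435 = 0.686.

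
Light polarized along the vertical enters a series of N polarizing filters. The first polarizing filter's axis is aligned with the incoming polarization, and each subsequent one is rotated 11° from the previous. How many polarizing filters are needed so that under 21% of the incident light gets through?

N = 44

First polarizer is aligned with the polarization: full transmission.
Each further stage multiplies by cos²(11°) = 0.9636.
After N polarizers: T = 0.9636^(N−1). Require T < 0.21 ⇒ N−1 > ln(0.21)/ln(0.9636) = 42.08, so N−1 ≥ 43 and N = 44.
Check: N=44 gives T = 0.203 < 0.21; N=43 gives T = 0.2106.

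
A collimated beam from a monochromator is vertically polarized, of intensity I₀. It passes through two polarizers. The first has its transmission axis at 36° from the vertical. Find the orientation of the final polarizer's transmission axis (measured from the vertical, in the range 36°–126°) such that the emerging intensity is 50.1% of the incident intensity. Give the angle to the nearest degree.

I₁ = I₀ cos²(36° − 0°) = I₀ cos²(36°) = 0.6545 I₀.
Need I₂/I₀ = 0.501, so cos²(θ − 36°) = 0.501 / 0.6545 = 0.7655.
θ − 36° = arccos(√0.7655) = 29.0°, giving θ ≈ 36 + 29.0 = 65.0°.

θ ≈ 65°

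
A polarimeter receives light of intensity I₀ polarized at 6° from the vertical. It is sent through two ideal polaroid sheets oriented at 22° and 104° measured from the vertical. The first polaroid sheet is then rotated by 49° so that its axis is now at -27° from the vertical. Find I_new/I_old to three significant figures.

I_new/I_old ≈ 16.9

Before rotation:
I₁ = I₀ cos²(22° − 6°) = I₀ cos²(16°) = 0.924 I₀.
I₂ = I₁ cos²(104° − 22°) = 0.924 I₀ · cos²(82°) = 0.0179 I₀.
After rotation:
I₁ = I₀ cos²(-27° − 6°) = I₀ cos²(33°) = 0.7034 I₀.
Angle between axes 1 and 2: 49°. I₂ = 0.7034 I₀ · cos²(49°) = 0.3027 I₀.
Ratio = 0.3027 / 0.0179 = 16.92.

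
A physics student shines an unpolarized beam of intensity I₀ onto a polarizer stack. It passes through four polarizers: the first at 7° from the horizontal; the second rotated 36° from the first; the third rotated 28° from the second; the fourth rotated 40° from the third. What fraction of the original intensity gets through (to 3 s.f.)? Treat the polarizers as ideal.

Unpolarized light through the first polarizer → I₁ = ½ I₀, now polarized at 7°.
I₂ = I₁ cos²(36°) = 0.5 · 0.6545 I₀ = 0.3273 I₀.
I₃ = I₂ cos²(28°) = 0.3273 · 0.7796 I₀ = 0.2551 I₀.
I₄ = I₃ cos²(40°) = 0.2551 · 0.5868 I₀ = 0.1497 I₀.
Transmitted fraction = 0.1497.

≈ 0.150 I₀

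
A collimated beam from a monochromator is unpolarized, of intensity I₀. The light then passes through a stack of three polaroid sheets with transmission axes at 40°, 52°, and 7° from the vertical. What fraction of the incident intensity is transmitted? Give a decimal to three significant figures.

Unpolarized light through the first polarizer → I₁ = ½ I₀, now polarized at 40°.
I₂ = I₁ cos²(52° − 40°) = 0.5 I₀ · cos²(12°) = 0.4784 I₀.
I₃ = I₂ cos²(7° − 52°) = 0.4784 I₀ · cos²(45°) = 0.2392 I₀.
Transmitted fraction = 0.2392.

≈ 0.239 I₀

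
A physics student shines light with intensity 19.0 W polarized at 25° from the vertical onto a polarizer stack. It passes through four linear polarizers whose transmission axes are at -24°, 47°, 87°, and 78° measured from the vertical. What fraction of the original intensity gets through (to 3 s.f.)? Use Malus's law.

By Malus's law, I₁ = 19.0 W · cos²(49°) = 8.178 W.
I₂ = I₁ · cos²(71°) = 8.178 · 0.106 = 0.8668 W.
I₃ = I₂ · cos²(40°) = 0.8668 · 0.5868 = 0.5087 W.
I₄ = I₃ · cos²(9°) = 0.5087 · 0.9755 = 0.4962 W.
Transmitted fraction = 0.02612.

I/I₀ ≈ 0.0261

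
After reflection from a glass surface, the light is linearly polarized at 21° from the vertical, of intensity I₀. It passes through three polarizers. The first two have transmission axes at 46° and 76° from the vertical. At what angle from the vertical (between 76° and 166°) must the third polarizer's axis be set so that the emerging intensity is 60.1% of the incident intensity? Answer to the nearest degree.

I₁ = I₀ cos²(46° − 21°) = I₀ cos²(25°) = 0.8214 I₀.
I₂ = I₁ cos²(76° − 46°) = 0.8214 I₀ · cos²(30°) = 0.616 I₀.
Need I₃/I₀ = 0.601, so cos²(θ − 76°) = 0.601 / 0.616 = 0.9756.
θ − 76° = arccos(√0.9756) = 9.0°, giving θ ≈ 76 + 9.0 = 85.0°.

θ ≈ 85°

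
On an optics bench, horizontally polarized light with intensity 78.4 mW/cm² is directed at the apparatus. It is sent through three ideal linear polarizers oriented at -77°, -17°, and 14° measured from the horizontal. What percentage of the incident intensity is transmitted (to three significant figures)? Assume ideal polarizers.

By Malus's law, I₁ = 78.4 mW/cm² · cos²(77°) = 3.967 mW/cm².
I₂ = I₁ · cos²(60°) = 3.967 · 0.25 = 0.9918 mW/cm².
I₃ = I₂ · cos²(31°) = 0.9918 · 0.7347 = 0.7287 mW/cm².
That is 0.9295% of the incident intensity.

≈ 0.929%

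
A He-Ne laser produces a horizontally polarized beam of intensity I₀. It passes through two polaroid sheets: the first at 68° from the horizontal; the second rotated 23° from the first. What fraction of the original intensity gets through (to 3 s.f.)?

≈ 0.119 I₀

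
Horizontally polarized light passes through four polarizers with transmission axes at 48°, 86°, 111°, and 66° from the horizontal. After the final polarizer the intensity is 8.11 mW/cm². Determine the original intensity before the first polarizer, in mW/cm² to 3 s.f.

I₀ ≈ 71.0 mW/cm²

I₁ = I₀ cos²(48° − 0°) = I₀ cos²(48°) = 0.4477 I₀.
I₂ = I₁ cos²(86° − 48°) = 0.4477 I₀ · cos²(38°) = 0.278 I₀.
I₃ = I₂ cos²(111° − 86°) = 0.278 I₀ · cos²(25°) = 0.2284 I₀.
I₄ = I₃ cos²(66° − 111°) = 0.2284 I₀ · cos²(45°) = 0.1142 I₀.
So 8.11 mW/cm² = 0.1142 I₀, giving I₀ = 8.11/0.1142 = 71.03 mW/cm².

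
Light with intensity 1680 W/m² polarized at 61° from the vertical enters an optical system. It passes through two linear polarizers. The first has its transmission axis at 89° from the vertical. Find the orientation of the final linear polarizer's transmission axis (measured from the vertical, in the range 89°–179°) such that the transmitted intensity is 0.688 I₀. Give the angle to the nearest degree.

θ ≈ 109°

By Malus's law, I₁ = I₀ cos²(89° − 61°) = I₀ cos²(28°) = 0.7796 I₀.
Need I₂/I₀ = 0.688, so cos²(θ − 89°) = 0.688 / 0.7796 = 0.8825.
θ − 89° = arccos(√0.8825) = 20.0°, giving θ ≈ 89 + 20.0 = 109.0°.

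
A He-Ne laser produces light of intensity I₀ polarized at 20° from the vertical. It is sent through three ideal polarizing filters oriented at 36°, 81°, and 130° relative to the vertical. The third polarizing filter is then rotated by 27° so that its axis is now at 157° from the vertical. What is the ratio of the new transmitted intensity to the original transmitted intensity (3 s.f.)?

Before rotation:
By Malus's law, I₁ = I₀ cos²(36° − 20°) = I₀ cos²(16°) = 0.924 I₀.
I₂ = I₁ cos²(81° − 36°) = 0.924 I₀ · cos²(45°) = 0.462 I₀.
I₃ = I₂ cos²(130° − 81°) = 0.462 I₀ · cos²(49°) = 0.1989 I₀.
After rotation:
I₁ = I₀ cos²(36° − 20°) = I₀ cos²(16°) = 0.924 I₀.
I₂ = I₁ cos²(81° − 36°) = 0.924 I₀ · cos²(45°) = 0.462 I₀.
I₃ = I₂ cos²(157° − 81°) = 0.462 I₀ · cos²(76°) = 0.02704 I₀.
Ratio = 0.02704 / 0.1989 = 0.136.

I_new/I_old ≈ 0.136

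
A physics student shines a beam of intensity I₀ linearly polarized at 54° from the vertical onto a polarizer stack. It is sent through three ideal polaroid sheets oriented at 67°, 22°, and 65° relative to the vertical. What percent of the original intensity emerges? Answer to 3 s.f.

≈ 25.4%

By Malus's law, I₁ = I₀ cos²(67° − 54°) = I₀ cos²(13°) = 0.9494 I₀.
I₂ = I₁ cos²(22° − 67°) = 0.9494 I₀ · cos²(45°) = 0.4747 I₀.
I₃ = I₂ cos²(65° − 22°) = 0.4747 I₀ · cos²(43°) = 0.2539 I₀.
That is 25.39% of the incident intensity.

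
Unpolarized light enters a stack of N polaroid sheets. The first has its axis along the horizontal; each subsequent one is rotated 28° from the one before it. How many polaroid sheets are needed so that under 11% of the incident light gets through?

N = 8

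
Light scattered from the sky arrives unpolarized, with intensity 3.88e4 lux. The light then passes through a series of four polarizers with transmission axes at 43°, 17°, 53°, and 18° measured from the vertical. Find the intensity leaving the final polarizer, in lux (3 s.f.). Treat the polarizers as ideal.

Unpolarized light through the first polarizer → I₁ = 3.88e4 lux/2 = 1.94e+04 lux, polarized at 43°.
I₂ = I₁ · cos²(26°) = 1.94e+04 · 0.8078 = 1.567e+04 lux.
I₃ = I₂ · cos²(36°) = 1.567e+04 · 0.6545 = 1.026e+04 lux.
I₄ = I₃ · cos²(35°) = 1.026e+04 · 0.671 = 6883 lux.

I ≈ 6880 lux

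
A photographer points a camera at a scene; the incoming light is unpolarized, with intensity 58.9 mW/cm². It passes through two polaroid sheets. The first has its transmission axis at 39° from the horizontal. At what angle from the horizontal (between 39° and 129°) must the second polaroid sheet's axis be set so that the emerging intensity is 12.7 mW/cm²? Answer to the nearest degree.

Unpolarized light through the first polarizer → I₁ = ½ I₀, now polarized at 39°.
Target fraction: 12.7 / 58.9 mW/cm² = 0.2156 of I₀.
Need I₂/I₀ = 0.2156, so cos²(θ − 39°) = 0.2156 / 0.5 = 0.4312.
θ − 39° = arccos(√0.4312) = 49.0°, giving θ ≈ 39 + 49.0 = 88.0°.

θ ≈ 88°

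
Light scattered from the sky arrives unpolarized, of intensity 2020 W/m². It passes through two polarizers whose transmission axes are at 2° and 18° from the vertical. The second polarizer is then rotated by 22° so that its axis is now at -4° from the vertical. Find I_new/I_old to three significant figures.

I_new/I_old ≈ 1.07

Before rotation:
Unpolarized light through the first polarizer → I₁ = ½ I₀, now polarized at 2°.
I₂ = I₁ cos²(18° − 2°) = 0.5 I₀ · cos²(16°) = 0.462 I₀.
After rotation:
Unpolarized light through the first polarizer → I₁ = ½ I₀, now polarized at 2°.
I₂ = I₁ cos²(-4° − 2°) = 0.5 I₀ · cos²(6°) = 0.4945 I₀.
Ratio = 0.4945 / 0.462 = 1.07.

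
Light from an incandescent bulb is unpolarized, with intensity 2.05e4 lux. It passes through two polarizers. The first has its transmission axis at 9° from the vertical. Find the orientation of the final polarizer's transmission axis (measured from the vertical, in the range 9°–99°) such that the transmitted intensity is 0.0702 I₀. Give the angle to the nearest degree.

θ ≈ 77°

Unpolarized light through the first polarizer → I₁ = ½ I₀, now polarized at 9°.
Need I₂/I₀ = 0.0702, so cos²(θ − 9°) = 0.0702 / 0.5 = 0.1404.
θ − 9° = arccos(√0.1404) = 68.0°, giving θ ≈ 9 + 68.0 = 77.0°.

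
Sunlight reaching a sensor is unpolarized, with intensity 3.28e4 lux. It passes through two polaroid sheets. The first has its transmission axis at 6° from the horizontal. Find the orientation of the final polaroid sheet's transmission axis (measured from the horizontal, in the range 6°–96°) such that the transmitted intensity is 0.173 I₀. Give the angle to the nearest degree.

Unpolarized light through the first polarizer → I₁ = ½ I₀, now polarized at 6°.
Need I₂/I₀ = 0.173, so cos²(θ − 6°) = 0.173 / 0.5 = 0.346.
θ − 6° = arccos(√0.346) = 54.0°, giving θ ≈ 6 + 54.0 = 60.0°.

θ ≈ 60°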